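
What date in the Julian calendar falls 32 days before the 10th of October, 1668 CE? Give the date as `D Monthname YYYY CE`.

The starting date is JDN 2330578; 2330578 − 32 = 2330546.
JDN 2330546 corresponds to 8 September 1668 CE.

8 September 1668 CE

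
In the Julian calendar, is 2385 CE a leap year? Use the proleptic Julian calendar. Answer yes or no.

2385 mod 4 = 1, so it is a common year in the Julian calendar.

no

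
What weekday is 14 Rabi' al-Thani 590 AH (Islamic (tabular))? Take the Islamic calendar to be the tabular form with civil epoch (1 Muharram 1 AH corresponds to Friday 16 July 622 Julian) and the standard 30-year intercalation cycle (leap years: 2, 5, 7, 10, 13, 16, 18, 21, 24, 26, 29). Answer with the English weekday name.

Equivalently 15 April 1194 Gregorian, JDN 2157264.
Since JDN mod 7 = 4 (0 = Monday), the day is Friday.

Friday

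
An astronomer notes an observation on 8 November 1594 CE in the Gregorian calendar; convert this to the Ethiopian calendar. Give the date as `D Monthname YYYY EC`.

Both dates share Julian Day Number 2303568; in the Ethiopian calendar that is 2 Hidar 1587 EC.

2 Hidar 1587 EC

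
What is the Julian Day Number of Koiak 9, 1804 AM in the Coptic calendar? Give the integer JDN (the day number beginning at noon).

2483674

In the Gregorian calendar the same day is 19 December 2087.
JDN 2400001 is 17 November 1858 CE (Gregorian), MJD 0; the target day is +83673 days from there, so JDN = 2483674.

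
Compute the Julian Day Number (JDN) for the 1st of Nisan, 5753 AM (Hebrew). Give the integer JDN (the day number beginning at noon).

2449070

Equivalently 23 March 1993 (Gregorian).
JDN 2299161 is 15 October 1582 CE (Gregorian); the target day is +149909 days from there, so JDN = 2449070.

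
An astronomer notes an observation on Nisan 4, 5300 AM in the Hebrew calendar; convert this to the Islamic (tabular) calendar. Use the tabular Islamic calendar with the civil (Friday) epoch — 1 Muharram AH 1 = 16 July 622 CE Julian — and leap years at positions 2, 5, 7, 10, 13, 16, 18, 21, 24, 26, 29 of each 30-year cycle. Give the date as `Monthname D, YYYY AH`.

Julian Day Number of the source date = 2283614.
Converting JDN 2283614 to the tabular Islamic calendar gives 4 Dhu al-Qa'dah 946 AH.

Dhu al-Qa'dah 4, 946 AH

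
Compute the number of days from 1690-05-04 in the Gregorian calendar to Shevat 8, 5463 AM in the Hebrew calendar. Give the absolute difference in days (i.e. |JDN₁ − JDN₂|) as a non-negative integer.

4648

First date → JDN 2338444; second date → JDN 2343092.
The interval is |2338444 − 2343092| = 4648 days.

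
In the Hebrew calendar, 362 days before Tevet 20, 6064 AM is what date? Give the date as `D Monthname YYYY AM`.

JDN of Tevet 20, 6064 AM = 2562576.
2562576 − 362 = 2562214.
JDN 2562214 in the Hebrew calendar is 11 Tevet 6063 AM.

11 Tevet 6063 AM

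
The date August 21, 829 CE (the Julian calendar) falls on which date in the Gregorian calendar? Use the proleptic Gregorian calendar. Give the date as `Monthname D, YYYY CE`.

The Julian–Gregorian offset here is 4 days (Julian trailing).
21 August 829 Julian + 4 days → 25 August 829 Gregorian.

August 25, 829 CE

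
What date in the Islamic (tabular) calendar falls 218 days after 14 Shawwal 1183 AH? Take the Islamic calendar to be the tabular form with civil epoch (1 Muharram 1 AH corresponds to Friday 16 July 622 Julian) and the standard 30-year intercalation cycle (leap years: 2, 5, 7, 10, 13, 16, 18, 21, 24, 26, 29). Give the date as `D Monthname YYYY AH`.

25 Jumada al-Awwal 1184 AH

Counting 218 days forward from JDN 2367580 reaches JDN 2367798, which is 25 Jumada al-Awwal 1184 AH.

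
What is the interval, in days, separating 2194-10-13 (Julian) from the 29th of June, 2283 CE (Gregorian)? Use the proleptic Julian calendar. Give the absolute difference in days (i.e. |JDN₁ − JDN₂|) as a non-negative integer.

First date → JDN 2522702; second date → JDN 2555088.
The interval is |2522702 − 2555088| = 32386 days.

32386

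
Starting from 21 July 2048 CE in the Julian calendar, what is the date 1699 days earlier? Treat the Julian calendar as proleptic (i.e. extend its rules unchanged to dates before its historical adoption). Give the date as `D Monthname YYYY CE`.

The starting date is JDN 2469292; 2469292 − 1699 = 2467593.
JDN 2467593 corresponds to 26 November 2043 CE.

26 November 2043 CE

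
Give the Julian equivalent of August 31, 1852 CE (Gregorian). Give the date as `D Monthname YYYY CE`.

19 August 1852 CE

The Julian–Gregorian offset here is 12 days (Julian trailing).
31 August 1852 Gregorian − 12 days → 19 August 1852 Julian.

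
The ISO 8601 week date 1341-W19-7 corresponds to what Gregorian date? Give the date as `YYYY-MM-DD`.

1341-05-14

ISO week 1 of 1341 is the week containing the first Thursday of 1341.
Week 19, day 7 (Sunday) lands on 1341-05-14.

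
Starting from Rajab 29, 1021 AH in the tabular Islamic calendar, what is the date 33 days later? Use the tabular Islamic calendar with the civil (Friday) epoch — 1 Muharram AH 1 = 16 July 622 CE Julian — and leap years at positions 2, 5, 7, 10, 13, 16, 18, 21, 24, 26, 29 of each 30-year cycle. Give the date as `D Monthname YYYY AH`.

Counting 33 days forward from JDN 2310099 reaches JDN 2310132, which is 3 Ramadan 1021 AH.

3 Ramadan 1021 AH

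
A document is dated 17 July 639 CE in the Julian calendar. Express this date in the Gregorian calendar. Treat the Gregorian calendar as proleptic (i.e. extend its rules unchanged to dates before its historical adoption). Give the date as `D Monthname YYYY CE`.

20 July 639 CE

At this point the Julian calendar is 3 days behind the Gregorian.
17 July 639 Julian + 3 days → 20 July 639 Gregorian.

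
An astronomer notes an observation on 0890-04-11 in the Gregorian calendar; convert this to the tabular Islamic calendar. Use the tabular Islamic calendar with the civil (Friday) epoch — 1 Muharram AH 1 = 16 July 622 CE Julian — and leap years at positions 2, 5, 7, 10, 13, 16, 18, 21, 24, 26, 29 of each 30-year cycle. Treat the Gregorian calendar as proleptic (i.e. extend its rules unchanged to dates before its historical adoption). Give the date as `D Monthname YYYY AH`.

12 Dhu al-Hijjah 276 AH

Both dates share Julian Day Number 2046227; in the tabular Islamic calendar that is 12 Dhu al-Hijjah 276 AH.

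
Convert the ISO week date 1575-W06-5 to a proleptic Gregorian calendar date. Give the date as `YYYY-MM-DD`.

ISO week 1 of 1575 is the week containing the first Thursday of 1575.
Week 6, day 5 (Friday) lands on 1575-02-07.

1575-02-07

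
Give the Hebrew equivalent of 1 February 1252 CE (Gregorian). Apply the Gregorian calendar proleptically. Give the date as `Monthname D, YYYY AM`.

Shevat 13, 5012 AM

Both dates share Julian Day Number 2178375; in the Hebrew calendar that is 13 Shevat 5012 AM.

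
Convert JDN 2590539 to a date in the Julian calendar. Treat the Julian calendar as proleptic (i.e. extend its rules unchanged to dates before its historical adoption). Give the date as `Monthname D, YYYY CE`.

The Gregorian equivalent of JDN 2590539 is 21 July 2380.
In the Julian calendar that day is July 5, 2380 CE.

July 5, 2380 CE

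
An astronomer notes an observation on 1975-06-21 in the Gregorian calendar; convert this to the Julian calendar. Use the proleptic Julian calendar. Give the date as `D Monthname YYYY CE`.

8 June 1975 CE

At this point the Julian calendar is 13 days behind the Gregorian.
21 June 1975 Gregorian − 13 days → 8 June 1975 Julian.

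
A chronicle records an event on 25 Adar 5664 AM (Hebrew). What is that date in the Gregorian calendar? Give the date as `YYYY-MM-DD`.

Julian Day Number of the source date = 2416552.
Converting JDN 2416552 to the Gregorian calendar gives 12 March 1904 CE.

1904-03-12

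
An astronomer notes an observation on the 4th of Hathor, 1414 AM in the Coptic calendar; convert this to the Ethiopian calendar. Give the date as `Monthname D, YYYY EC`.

Hidar 4, 1690 EC

Both dates share Julian Day Number 2341191; in the Ethiopian calendar that is 4 Hidar 1690 EC.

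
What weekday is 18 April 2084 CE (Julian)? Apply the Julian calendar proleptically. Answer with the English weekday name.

Monday

In the Gregorian calendar this is 1 May 2084 (JDN 2482347).
2482347 ≡ 0 (mod 7); counting from Monday = 0 gives Monday.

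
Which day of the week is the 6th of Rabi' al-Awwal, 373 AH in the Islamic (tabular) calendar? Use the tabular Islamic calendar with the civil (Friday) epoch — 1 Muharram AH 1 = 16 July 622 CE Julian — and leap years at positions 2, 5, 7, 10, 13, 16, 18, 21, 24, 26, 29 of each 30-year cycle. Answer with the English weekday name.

Saturday

In the proleptic Gregorian calendar this is 23 August 983 (JDN 2080328).
JDN 2080328 mod 7 = 5, and JDN 0 was a Monday, so this is a Saturday.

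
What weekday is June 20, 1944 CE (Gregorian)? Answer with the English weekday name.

2431262 ≡ 1 (mod 7); counting from Monday = 0 gives Tuesday.

Tuesday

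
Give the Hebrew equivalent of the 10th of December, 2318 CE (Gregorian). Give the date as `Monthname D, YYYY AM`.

Julian Day Number of the source date = 2568035.
Converting JDN 2568035 to the Hebrew calendar gives 16 Kislev 6079 AM.

Kislev 16, 6079 AM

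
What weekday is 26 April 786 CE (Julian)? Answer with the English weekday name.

Equivalently 30 April 786 Gregorian, JDN 2008260.
2008260 ≡ 2 (mod 7); counting from Monday = 0 gives Wednesday.

Wednesday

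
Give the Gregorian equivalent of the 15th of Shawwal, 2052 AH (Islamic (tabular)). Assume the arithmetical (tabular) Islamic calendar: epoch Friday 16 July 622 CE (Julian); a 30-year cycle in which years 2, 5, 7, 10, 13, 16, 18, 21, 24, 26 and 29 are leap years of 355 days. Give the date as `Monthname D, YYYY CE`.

March 29, 2613 CE

Julian Day Number of the source date = 2675526.
Converting JDN 2675526 to the Gregorian calendar gives 29 March 2613 CE.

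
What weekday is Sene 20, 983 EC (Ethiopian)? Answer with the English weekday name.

This is JDN 2083185 (19 June 991 Gregorian).
JDN 2083185 mod 7 = 6, and JDN 0 was a Monday, so this is a Sunday.

Sunday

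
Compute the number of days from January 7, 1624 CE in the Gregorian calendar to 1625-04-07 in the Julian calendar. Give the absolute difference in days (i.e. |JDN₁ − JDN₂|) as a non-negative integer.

466

JDN of the first date = 2314220.
JDN of the second date = 2314686.
|2314686 − 2314220| = 466.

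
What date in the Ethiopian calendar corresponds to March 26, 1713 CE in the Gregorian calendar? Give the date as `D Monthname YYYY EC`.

19 Megabit 1705 EC

Julian Day Number of the source date = 2346805.
Converting JDN 2346805 to the Ethiopian calendar gives 19 Megabit 1705 EC.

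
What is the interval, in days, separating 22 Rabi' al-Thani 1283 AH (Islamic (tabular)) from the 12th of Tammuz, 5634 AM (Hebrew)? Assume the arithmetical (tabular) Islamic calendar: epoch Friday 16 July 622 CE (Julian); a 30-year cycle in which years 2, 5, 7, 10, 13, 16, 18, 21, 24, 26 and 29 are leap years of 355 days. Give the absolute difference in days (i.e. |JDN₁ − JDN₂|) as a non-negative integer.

JDN of the first date = 2402848.
JDN of the second date = 2405702.
|2405702 − 2402848| = 2854.

2854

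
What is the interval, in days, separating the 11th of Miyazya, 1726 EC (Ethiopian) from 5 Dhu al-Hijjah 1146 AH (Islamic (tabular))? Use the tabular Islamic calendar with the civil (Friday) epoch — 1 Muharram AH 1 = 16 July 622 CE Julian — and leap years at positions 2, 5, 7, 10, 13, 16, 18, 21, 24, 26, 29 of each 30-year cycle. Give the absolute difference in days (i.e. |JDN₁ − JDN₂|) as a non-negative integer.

First date → JDN 2354497; second date → JDN 2354519.
The interval is |2354497 − 2354519| = 22 days.

22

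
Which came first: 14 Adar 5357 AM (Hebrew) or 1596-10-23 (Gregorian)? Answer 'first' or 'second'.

second

Converting both to JDN: 2304415 vs 2304283; the smaller is the second.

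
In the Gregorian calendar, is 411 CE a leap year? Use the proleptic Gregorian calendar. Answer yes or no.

411 is not divisible by 4, so it is a common year.

no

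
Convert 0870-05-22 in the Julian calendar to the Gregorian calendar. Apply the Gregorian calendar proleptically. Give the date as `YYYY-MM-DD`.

For dates in this range the Gregorian date is 4 days ahead of the Julian.
22 May 870 Julian + 4 days → 26 May 870 Gregorian.

0870-05-26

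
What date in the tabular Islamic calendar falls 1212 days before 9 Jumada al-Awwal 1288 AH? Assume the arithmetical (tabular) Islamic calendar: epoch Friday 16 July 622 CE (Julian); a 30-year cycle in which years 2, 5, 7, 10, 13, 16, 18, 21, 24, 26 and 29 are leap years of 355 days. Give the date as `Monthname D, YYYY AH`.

JDN of 9 Jumada al-Awwal 1288 AH = 2404636.
2404636 − 1212 = 2403424.
JDN 2403424 in the tabular Islamic calendar is Dhu al-Hijjah 8, 1284 AH.

Dhu al-Hijjah 8, 1284 AH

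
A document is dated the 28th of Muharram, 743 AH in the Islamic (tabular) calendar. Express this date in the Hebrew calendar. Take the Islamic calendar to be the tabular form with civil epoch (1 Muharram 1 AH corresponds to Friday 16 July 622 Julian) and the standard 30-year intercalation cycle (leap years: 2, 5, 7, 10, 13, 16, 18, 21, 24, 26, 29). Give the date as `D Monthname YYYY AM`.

28 Tammuz 5102 AM

Julian Day Number of the source date = 2211407.
Converting JDN 2211407 to the Hebrew calendar gives 28 Tammuz 5102 AM.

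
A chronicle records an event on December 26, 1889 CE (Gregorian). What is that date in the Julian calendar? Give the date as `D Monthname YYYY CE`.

The Julian–Gregorian offset here is 12 days (Julian trailing).
26 December 1889 Gregorian − 12 days → 14 December 1889 Julian.

14 December 1889 CE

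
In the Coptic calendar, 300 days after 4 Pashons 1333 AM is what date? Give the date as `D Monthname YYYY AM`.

29 Meshir 1334 AM

JDN of 4 Pashons 1333 AM = 2311786.
2311786 + 300 = 2312086.
JDN 2312086 in the Coptic calendar is 29 Meshir 1334 AM.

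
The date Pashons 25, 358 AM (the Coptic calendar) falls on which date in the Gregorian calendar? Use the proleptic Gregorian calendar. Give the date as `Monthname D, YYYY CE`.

May 23, 642 CE

Julian Day Number of the source date = 1955688.
Converting JDN 1955688 to the Gregorian calendar gives 23 May 642 CE.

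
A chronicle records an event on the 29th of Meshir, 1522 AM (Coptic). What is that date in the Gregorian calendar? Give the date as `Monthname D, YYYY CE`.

March 7, 1806 CE

Julian Day Number of the source date = 2380753.
Converting JDN 2380753 to the Gregorian calendar gives 7 March 1806 CE.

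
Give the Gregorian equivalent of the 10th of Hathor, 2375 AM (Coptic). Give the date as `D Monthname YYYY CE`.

24 November 2658 CE

Both dates share Julian Day Number 2692202; in the Gregorian calendar that is 24 November 2658 CE.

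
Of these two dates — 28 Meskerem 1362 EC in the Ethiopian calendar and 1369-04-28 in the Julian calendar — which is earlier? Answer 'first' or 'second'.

The two dates have Julian Day Numbers 2221353 and 2221203 respectively.
Since 2221203 < 2221353, the second date comes first.

second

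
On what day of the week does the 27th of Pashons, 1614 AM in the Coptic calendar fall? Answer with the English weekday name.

Friday

This is JDN 2414444 (3 June 1898 Gregorian).
2414444 ≡ 4 (mod 7); counting from Monday = 0 gives Friday.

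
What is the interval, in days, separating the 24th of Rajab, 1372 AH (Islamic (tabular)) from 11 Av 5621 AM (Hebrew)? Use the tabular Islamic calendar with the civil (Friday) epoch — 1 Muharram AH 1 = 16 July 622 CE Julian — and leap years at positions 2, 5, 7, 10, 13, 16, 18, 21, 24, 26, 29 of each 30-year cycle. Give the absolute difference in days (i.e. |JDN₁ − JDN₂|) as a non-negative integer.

33502

First date → JDN 2434477; second date → JDN 2400975.
The interval is |2434477 − 2400975| = 33502 days.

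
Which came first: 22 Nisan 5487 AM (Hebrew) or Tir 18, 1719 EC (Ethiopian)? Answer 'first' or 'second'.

The two dates have Julian Day Numbers 2351936 and 2351857 respectively.
Since 2351857 < 2351936, the second date comes first.

second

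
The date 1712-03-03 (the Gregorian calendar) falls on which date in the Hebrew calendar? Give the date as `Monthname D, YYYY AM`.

Both dates share Julian Day Number 2346417; in the Hebrew calendar that is 25 Adar I 5472 AM.

Adar I 25, 5472 AM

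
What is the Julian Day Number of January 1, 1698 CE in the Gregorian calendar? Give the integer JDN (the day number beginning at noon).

2341243

JDN 2451545 is 1 January 2000 CE (Gregorian); the target day is −110302 days from there, so JDN = 2341243.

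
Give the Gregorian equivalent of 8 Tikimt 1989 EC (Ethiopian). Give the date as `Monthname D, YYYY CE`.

Both dates share Julian Day Number 2450375; in the Gregorian calendar that is 18 October 1996 CE.

October 18, 1996 CE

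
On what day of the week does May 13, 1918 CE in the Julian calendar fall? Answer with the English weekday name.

In the Gregorian calendar this is 26 May 1918 (JDN 2421740).
JDN 2421740 mod 7 = 6, and JDN 0 was a Monday, so this is a Sunday.

Sunday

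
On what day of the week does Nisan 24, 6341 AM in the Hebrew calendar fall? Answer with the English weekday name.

In the Gregorian calendar this is 28 April 2581 (JDN 2663869).
2663869 ≡ 5 (mod 7); counting from Monday = 0 gives Saturday.

Saturday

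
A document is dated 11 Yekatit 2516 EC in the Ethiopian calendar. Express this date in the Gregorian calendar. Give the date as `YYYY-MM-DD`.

Both dates share Julian Day Number 2642985; in the Gregorian calendar that is 23 February 2524 CE.

2524-02-23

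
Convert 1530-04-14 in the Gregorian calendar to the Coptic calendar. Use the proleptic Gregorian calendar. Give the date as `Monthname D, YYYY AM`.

Parmouti 9, 1246 AM

Julian Day Number of the source date = 2279984.
Converting JDN 2279984 to the Coptic calendar gives 9 Parmouti 1246 AM.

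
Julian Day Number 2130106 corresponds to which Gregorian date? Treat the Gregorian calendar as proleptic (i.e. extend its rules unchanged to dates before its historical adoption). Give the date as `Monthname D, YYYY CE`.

Counting from JDN 2299161 = 15 Oct 1582 gives an offset of -169055 days.

December 7, 1119 CE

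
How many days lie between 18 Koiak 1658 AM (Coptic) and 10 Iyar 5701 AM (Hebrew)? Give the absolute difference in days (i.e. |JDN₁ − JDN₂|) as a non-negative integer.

234

JDN of the first date = 2430356.
JDN of the second date = 2430122.
|2430122 − 2430356| = 234.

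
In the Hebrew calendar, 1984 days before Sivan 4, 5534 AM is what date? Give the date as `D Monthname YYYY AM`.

27 Kislev 5529 AM

JDN of Sivan 4, 5534 AM = 2369134.
2369134 − 1984 = 2367150.
JDN 2367150 in the Hebrew calendar is 27 Kislev 5529 AM.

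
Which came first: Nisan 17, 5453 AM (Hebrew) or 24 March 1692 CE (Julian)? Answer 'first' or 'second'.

The two dates have Julian Day Numbers 2339529 and 2339144 respectively.
Since 2339144 < 2339529, the second date comes first.

second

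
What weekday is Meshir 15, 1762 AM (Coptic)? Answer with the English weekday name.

Equivalently 22 February 2046 Gregorian, JDN 2468399.
2468399 ≡ 3 (mod 7); counting from Monday = 0 gives Thursday.

Thursday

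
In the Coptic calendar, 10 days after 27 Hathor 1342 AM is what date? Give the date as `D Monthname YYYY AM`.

Counting 10 days forward from JDN 2314916 reaches JDN 2314926, which is 7 Koiak 1342 AM.

7 Koiak 1342 AM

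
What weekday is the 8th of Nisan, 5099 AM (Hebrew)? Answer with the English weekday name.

In the proleptic Gregorian calendar this is 26 March 1339 (JDN 2210204).
JDN 2210204 mod 7 = 3, and JDN 0 was a Monday, so this is a Thursday.

Thursday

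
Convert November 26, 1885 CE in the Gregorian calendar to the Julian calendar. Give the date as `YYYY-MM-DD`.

1885-11-14

At this point the Julian calendar is 12 days behind the Gregorian.
26 November 1885 Gregorian − 12 days → 14 November 1885 Julian.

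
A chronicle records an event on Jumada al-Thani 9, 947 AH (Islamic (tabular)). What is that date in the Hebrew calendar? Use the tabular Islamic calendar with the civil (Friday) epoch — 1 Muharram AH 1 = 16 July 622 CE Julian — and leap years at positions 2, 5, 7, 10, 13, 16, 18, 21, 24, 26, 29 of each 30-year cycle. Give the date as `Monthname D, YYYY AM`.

Cheshvan 10, 5301 AM

The source date corresponds to 21 October 1540 in the proleptic Gregorian calendar (JDN 2283827).
That day falls on 10 Cheshvan 5301 AM in the Hebrew calendar.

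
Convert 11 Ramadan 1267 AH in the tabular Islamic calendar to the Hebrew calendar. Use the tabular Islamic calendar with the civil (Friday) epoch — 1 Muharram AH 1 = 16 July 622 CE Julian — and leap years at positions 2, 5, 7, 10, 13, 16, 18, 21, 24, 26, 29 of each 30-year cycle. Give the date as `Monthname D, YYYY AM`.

The source date corresponds to 10 July 1851 in the Gregorian calendar (JDN 2397314).
That day falls on 10 Tammuz 5611 AM in the Hebrew calendar.

Tammuz 10, 5611 AM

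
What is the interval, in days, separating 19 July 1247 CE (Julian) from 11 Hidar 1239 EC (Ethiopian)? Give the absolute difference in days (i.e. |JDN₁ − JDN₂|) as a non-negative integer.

254

First date → JDN 2176724; second date → JDN 2176470.
The interval is |2176724 − 2176470| = 254 days.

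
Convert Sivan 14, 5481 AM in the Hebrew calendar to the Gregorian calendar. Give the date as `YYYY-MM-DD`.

1721-06-09

Julian Day Number of the source date = 2349802.
Converting JDN 2349802 to the Gregorian calendar gives 9 June 1721 CE.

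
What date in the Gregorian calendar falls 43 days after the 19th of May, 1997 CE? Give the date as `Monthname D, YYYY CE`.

July 1, 1997 CE

Counting 43 days forward from JDN 2450588 reaches JDN 2450631, which is July 1, 1997 CE.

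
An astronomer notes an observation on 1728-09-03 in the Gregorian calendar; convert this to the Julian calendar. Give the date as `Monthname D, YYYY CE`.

August 23, 1728 CE

For dates in this range the Gregorian date is 11 days ahead of the Julian.
3 September 1728 Gregorian − 11 days → 23 August 1728 Julian.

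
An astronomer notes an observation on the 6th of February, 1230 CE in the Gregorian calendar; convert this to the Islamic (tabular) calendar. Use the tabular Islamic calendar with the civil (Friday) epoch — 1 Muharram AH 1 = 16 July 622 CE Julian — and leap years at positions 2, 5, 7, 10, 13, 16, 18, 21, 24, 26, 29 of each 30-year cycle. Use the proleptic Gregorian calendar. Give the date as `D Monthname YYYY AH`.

Both dates share Julian Day Number 2170345; in the tabular Islamic calendar that is 13 Rabi' al-Awwal 627 AH.

13 Rabi' al-Awwal 627 AH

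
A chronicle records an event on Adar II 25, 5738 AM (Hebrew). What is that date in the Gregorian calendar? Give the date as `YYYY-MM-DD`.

Julian Day Number of the source date = 2443602.
Converting JDN 2443602 to the Gregorian calendar gives 3 April 1978 CE.

1978-04-03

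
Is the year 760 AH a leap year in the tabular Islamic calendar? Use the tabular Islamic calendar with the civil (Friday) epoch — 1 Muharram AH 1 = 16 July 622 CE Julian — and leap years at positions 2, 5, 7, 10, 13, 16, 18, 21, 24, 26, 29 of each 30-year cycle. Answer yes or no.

Year 760 AH is year 10 of its 30-year cycle; leap positions are 2, 5, 7, 10, 13, 16, 18, 21, 24, 26, 29, so it is a leap year (355 days).

yes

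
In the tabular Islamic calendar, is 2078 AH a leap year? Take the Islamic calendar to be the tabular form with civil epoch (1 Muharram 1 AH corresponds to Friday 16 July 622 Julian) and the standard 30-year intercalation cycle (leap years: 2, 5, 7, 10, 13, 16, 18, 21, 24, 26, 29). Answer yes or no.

no

Year 2078 AH is year 8 of its 30-year cycle; leap positions are 2, 5, 7, 10, 13, 16, 18, 21, 24, 26, 29, so it is a common year (354 days).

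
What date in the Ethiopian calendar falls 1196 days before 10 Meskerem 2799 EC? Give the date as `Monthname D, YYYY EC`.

Sene 5, 2795 EC

Counting 1196 days back from JDN 2746199 reaches JDN 2745003, which is Sene 5, 2795 EC.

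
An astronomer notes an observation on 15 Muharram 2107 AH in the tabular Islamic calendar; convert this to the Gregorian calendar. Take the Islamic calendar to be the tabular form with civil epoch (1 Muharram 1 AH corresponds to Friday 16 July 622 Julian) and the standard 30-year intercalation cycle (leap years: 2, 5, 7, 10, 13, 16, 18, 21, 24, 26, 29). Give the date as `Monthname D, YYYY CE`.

November 15, 2665 CE

Julian Day Number of the source date = 2694750.
Converting JDN 2694750 to the Gregorian calendar gives 15 November 2665 CE.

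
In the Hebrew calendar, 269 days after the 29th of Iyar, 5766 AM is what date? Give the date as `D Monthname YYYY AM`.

JDN of the 29th of Iyar, 5766 AM = 2453883.
2453883 + 269 = 2454152.
JDN 2454152 in the Hebrew calendar is 2 Adar 5767 AM.

2 Adar 5767 AM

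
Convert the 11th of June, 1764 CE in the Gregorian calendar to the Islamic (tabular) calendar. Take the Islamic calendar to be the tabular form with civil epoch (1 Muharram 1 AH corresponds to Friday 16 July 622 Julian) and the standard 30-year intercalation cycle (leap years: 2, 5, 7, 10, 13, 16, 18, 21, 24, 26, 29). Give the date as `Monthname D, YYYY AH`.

Julian Day Number of the source date = 2365510.
Converting JDN 2365510 to the tabular Islamic calendar gives 11 Dhu al-Hijjah 1177 AH.

Dhu al-Hijjah 11, 1177 AH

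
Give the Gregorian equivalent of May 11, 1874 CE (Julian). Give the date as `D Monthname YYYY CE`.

At this point the Julian calendar is 12 days behind the Gregorian.
11 May 1874 Julian + 12 days → 23 May 1874 Gregorian.

23 May 1874 CE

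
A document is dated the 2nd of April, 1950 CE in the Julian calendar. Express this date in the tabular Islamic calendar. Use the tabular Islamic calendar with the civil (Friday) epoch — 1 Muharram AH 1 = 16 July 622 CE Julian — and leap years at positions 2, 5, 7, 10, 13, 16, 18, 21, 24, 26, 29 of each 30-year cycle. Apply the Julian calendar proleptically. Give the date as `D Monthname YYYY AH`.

26 Jumada al-Thani 1369 AH

Both dates share Julian Day Number 2433387; in the tabular Islamic calendar that is 26 Jumada al-Thani 1369 AH.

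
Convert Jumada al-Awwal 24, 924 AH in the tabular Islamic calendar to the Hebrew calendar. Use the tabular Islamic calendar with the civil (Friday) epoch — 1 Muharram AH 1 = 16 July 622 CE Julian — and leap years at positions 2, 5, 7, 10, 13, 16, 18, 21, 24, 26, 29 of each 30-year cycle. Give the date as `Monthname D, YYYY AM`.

The source date corresponds to 13 June 1518 in the proleptic Gregorian calendar (JDN 2275661).
That day falls on 24 Sivan 5278 AM in the Hebrew calendar.

Sivan 24, 5278 AM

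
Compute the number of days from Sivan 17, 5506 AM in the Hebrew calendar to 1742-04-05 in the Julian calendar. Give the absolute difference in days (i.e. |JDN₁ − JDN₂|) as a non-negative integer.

JDN of the first date = 2358929.
JDN of the second date = 2357418.
|2357418 − 2358929| = 1511.

1511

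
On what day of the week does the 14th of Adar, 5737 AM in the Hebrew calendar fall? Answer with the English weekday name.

Friday

This is JDN 2443207 (4 March 1977 Gregorian).
JDN 2443207 mod 7 = 4, and JDN 0 was a Monday, so this is a Friday.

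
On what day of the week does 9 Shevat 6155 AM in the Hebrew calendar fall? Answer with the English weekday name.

Tuesday

Equivalently 31 January 2395 Gregorian, JDN 2595846.
JDN 2595846 mod 7 = 1, and JDN 0 was a Monday, so this is a Tuesday.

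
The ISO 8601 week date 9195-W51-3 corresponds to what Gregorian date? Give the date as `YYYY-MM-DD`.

ISO week 1 of 9195 is the week containing the first Thursday of 9195.
Week 51, day 3 (Wednesday) lands on 9195-12-20.

9195-12-20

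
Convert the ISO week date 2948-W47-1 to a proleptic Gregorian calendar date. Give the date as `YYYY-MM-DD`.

2948-11-18

ISO week 1 of 2948 is the week containing the first Thursday of 2948.
Week 47, day 1 (Monday) lands on 2948-11-18.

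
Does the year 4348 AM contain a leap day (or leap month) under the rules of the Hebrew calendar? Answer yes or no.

no

Hebrew year 4348 is year 16 of its 19-year Metonic cycle; leap years are at positions 3, 6, 8, 11, 14, 17, 19, so it is a common year (12 months).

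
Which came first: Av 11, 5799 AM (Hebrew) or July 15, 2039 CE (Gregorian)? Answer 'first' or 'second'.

second

The two dates have Julian Day Numbers 2466002 and 2465985 respectively.
Since 2465985 < 2466002, the second date comes first.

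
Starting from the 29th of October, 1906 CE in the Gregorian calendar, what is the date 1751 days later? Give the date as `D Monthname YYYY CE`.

15 August 1911 CE

Counting 1751 days forward from JDN 2417513 reaches JDN 2419264, which is 15 August 1911 CE.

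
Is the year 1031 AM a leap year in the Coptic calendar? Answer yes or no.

1031 mod 4 = 3; in the Coptic calendar a year is leap when year mod 4 = 3, so it is a leap year.

yes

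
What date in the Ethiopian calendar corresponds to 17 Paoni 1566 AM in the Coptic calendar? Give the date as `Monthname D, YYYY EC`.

The source date corresponds to 23 June 1850 in the Gregorian calendar (JDN 2396932).
That day falls on 17 Sene 1842 EC in the Ethiopian calendar.

Sene 17, 1842 EC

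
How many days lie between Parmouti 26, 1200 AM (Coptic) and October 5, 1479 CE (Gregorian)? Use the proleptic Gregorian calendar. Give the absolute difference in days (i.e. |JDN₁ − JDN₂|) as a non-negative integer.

JDN of the first date = 2263200.
JDN of the second date = 2261531.
|2261531 − 2263200| = 1669.

1669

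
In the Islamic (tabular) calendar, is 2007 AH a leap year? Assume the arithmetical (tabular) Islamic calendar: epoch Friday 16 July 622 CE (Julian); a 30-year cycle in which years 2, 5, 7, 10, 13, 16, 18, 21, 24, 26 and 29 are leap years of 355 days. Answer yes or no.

Year 2007 AH is year 27 of its 30-year cycle; leap positions are 2, 5, 7, 10, 13, 16, 18, 21, 24, 26, 29, so it is a common year (354 days).

no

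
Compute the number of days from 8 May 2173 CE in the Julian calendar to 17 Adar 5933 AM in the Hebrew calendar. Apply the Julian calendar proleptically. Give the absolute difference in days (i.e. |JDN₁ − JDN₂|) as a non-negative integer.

JDN of the first date = 2514874.
JDN of the second date = 2514792.
|2514792 − 2514874| = 82.

82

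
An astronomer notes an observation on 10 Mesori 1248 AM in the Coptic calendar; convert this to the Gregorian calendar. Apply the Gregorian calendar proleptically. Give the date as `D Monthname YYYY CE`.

13 August 1532 CE

Both dates share Julian Day Number 2280836; in the Gregorian calendar that is 13 August 1532 CE.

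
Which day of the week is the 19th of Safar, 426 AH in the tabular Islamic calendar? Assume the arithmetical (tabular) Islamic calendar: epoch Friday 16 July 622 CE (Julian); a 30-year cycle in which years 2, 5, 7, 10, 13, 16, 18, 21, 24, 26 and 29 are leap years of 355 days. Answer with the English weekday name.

Friday

This is JDN 2099094 (9 January 1035 Gregorian).
Since JDN mod 7 = 4 (0 = Monday), the day is Friday.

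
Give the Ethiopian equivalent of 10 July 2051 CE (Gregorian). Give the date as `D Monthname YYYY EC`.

Julian Day Number of the source date = 2470363.
Converting JDN 2470363 to the Ethiopian calendar gives 3 Hamle 2043 EC.

3 Hamle 2043 EC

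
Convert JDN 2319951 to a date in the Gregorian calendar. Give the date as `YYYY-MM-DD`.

1639-09-16

Counting from JDN 2299161 = 15 Oct 1582 gives an offset of 20790 days.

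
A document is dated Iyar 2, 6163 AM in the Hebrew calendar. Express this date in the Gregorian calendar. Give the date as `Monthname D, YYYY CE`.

Julian Day Number of the source date = 2598852.
Converting JDN 2598852 to the Gregorian calendar gives 25 April 2403 CE.

April 25, 2403 CE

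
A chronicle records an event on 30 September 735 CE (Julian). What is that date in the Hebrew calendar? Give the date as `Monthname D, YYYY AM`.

Tishrei 9, 4496 AM

Both dates share Julian Day Number 1989789; in the Hebrew calendar that is 9 Tishrei 4496 AM.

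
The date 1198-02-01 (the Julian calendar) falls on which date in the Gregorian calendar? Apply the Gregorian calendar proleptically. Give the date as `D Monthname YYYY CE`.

The Julian–Gregorian offset here is 7 days (Julian trailing).
1 February 1198 Julian + 7 days → 8 February 1198 Gregorian.

8 February 1198 CE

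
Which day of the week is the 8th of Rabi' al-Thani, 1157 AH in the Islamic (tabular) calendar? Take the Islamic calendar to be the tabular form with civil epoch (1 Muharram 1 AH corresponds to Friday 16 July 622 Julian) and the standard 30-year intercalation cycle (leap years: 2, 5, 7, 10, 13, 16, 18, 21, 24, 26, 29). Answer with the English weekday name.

Thursday

Equivalently 21 May 1744 Gregorian, JDN 2358184.
JDN 2358184 mod 7 = 3, and JDN 0 was a Monday, so this is a Thursday.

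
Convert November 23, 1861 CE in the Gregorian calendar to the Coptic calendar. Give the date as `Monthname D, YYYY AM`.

Hathor 15, 1578 AM

Julian Day Number of the source date = 2401103.
Converting JDN 2401103 to the Coptic calendar gives 15 Hathor 1578 AM.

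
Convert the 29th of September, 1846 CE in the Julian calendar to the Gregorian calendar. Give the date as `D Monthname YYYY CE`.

11 October 1846 CE

The Julian–Gregorian offset here is 12 days (Julian trailing).
29 September 1846 Julian + 12 days → 11 October 1846 Gregorian.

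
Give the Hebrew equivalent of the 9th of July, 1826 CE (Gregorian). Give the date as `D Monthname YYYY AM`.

Julian Day Number of the source date = 2388182.
Converting JDN 2388182 to the Hebrew calendar gives 4 Tammuz 5586 AM.

4 Tammuz 5586 AM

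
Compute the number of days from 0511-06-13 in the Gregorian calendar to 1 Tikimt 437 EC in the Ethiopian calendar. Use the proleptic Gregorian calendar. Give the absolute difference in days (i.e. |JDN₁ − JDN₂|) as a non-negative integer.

24362

First date → JDN 1907862; second date → JDN 1883500.
The interval is |1907862 − 1883500| = 24362 days.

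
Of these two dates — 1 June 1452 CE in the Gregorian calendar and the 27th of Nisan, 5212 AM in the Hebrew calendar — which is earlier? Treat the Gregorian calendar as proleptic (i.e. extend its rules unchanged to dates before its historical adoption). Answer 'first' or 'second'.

second

Converting both to JDN: 2251544 vs 2251507; the smaller is the second.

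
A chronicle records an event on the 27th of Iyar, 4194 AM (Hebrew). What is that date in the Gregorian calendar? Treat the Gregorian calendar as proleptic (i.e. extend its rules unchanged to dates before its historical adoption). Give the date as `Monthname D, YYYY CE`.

Julian Day Number of the source date = 1879718.
Converting JDN 1879718 to the Gregorian calendar gives 23 May 434 CE.

May 23, 434 CE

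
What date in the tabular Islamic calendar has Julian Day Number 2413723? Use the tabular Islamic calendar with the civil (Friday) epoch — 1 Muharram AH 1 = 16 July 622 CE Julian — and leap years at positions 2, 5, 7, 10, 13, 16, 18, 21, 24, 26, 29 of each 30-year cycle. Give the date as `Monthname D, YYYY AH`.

Muharram 1, 1314 AH

The Gregorian equivalent of JDN 2413723 is 12 June 1896.
In the tabular Islamic calendar that day is Muharram 1, 1314 AH.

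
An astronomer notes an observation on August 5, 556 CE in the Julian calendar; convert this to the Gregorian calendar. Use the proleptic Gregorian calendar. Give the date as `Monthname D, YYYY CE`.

The Julian–Gregorian offset here is 2 days (Julian trailing).
5 August 556 Julian + 2 days → 7 August 556 Gregorian.

August 7, 556 CE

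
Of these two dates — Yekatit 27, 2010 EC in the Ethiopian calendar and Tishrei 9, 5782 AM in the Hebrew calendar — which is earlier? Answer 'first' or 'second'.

The two dates have Julian Day Numbers 2458184 and 2459473 respectively.
Since 2458184 < 2459473, the first date comes first.

first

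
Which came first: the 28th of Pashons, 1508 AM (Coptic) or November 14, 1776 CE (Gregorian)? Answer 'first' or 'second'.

The two dates have Julian Day Numbers 2375729 and 2370049 respectively.
Since 2370049 < 2375729, the second date comes first.

second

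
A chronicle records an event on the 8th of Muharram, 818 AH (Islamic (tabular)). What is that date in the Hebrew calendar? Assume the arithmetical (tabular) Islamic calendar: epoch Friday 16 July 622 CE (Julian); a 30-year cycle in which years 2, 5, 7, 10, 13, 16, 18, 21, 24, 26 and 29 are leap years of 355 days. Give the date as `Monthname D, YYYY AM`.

Nisan 9, 5175 AM

Both dates share Julian Day Number 2237965; in the Hebrew calendar that is 9 Nisan 5175 AM.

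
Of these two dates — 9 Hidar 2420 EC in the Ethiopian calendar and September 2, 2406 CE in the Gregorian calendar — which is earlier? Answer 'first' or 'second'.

second

The two dates have Julian Day Numbers 2607829 and 2600078 respectively.
Since 2600078 < 2607829, the second date comes first.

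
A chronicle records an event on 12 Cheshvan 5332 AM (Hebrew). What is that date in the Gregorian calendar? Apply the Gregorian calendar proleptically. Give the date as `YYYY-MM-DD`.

Both dates share Julian Day Number 2295169; in the Gregorian calendar that is 10 November 1571 CE.

1571-11-10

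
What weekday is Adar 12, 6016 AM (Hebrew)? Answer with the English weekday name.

Sunday

This is JDN 2545115 (9 March 2256 Gregorian).
Since JDN mod 7 = 6 (0 = Monday), the day is Sunday.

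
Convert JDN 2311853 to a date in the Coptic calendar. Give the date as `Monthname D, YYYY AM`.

The Gregorian equivalent of JDN 2311853 is 15 July 1617.
In the Coptic calendar that day is Epip 11, 1333 AM.

Epip 11, 1333 AM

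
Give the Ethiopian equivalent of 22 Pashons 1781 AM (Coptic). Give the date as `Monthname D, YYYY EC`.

The source date corresponds to 30 May 2065 in the Gregorian calendar (JDN 2475436).
That day falls on 22 Ginbot 2057 EC in the Ethiopian calendar.

Ginbot 22, 2057 EC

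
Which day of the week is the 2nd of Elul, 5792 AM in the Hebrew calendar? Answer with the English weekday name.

Monday

In the Gregorian calendar this is 9 August 2032 (JDN 2463454).
JDN 2463454 mod 7 = 0, and JDN 0 was a Monday, so this is a Monday.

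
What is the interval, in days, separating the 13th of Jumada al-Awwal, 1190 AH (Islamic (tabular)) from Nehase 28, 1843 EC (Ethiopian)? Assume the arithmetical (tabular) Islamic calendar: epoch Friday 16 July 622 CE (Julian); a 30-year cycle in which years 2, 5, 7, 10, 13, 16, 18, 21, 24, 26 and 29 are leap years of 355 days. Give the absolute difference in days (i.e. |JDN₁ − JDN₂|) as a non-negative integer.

JDN of the first date = 2369912.
JDN of the second date = 2397368.
|2397368 − 2369912| = 27456.

27456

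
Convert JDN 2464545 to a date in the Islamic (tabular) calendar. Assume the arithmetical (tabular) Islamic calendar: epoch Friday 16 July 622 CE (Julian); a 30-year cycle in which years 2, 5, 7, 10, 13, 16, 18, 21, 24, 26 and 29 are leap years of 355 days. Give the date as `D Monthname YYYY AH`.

JDN 2464545 is 5 August 2035 in the Gregorian calendar.
In the tabular Islamic calendar that day is 30 Jumada al-Awwal 1457 AH.

30 Jumada al-Awwal 1457 AH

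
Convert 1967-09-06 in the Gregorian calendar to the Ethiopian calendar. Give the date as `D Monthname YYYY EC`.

Julian Day Number of the source date = 2439740.
Converting JDN 2439740 to the Ethiopian calendar gives 1 Pagume 1959 EC.

1 Pagume 1959 EC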